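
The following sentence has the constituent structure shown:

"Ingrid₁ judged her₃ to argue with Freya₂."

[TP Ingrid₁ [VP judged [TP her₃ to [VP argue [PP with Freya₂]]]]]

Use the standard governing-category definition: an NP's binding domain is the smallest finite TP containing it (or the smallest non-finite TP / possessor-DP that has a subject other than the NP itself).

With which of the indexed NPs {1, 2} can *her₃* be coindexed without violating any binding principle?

*her* is a pronoun, so Principle B applies: it must be free in its binding domain.
Binding domain of *her₃*: the matrix TP, whose subject is Ingrid₁.
*Ingrid₁* c-commands the pronoun within its binding domain → coindexation would violate Principle B.
*Freya₂*: the pronoun c-commands this R-expression → coindexation would violate Principle C on *Freya₂*.

none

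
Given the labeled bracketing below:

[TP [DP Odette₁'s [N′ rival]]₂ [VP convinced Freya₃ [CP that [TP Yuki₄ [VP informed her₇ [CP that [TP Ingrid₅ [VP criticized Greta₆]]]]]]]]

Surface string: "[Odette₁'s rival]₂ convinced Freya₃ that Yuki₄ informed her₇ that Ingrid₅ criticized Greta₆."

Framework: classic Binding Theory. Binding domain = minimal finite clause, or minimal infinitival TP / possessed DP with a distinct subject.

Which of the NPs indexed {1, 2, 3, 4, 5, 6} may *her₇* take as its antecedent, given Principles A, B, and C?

{1, 2, 3}

*her* is a pronoun, so Principle B applies: it must be free in its binding domain.
Binding domain of *her₇*: the embedded TP, whose subject is Yuki₄.
*Odette₁* and the pronoun do not c-command one another → neither Principle B nor Principle C is at stake; coindexation permitted.
*[Odette₁'s rival]₂* c-commands the pronoun but from outside its binding domain, and is not c-commanded by it → coindexation permitted.
*Freya₃* c-commands the pronoun but from outside its binding domain, and is not c-commanded by it → coindexation permitted.
*Yuki₄* c-commands the pronoun within its binding domain → coindexation would violate Principle B.
*Ingrid₅*: the pronoun c-commands this R-expression → coindexation would violate Principle C on *Ingrid₅*.
*Greta₆*: the pronoun c-commands this R-expression → coindexation would violate Principle C on *Greta₆*.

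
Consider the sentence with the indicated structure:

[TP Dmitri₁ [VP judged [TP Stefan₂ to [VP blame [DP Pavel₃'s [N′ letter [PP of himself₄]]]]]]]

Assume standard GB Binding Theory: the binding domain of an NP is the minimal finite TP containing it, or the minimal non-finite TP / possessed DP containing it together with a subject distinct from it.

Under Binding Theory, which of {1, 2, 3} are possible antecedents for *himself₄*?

{3}

*himself* is an anaphor, so Principle A applies: it must be bound in its binding domain.
Binding domain of *himself₄*: the possessed DP, whose subject is Pavel₃.
*Dmitri₁* c-commands the anaphor but is outside its binding domain → cannot satisfy Principle A.
*Stefan₂* c-commands the anaphor but is outside its binding domain → cannot satisfy Principle A.
*Pavel₃* c-commands the anaphor within its binding domain → licit binder.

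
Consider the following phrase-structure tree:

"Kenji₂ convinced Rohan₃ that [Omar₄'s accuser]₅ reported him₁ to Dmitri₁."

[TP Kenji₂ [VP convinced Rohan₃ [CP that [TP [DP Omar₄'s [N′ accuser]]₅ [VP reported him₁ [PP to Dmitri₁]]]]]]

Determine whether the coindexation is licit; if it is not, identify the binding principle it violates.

The two coindexed NPs are *him₁* and *Dmitri₁*.
*Dmitri₁* is an R-expression. Principle C requires it to be free everywhere.
*him₁* c-commands it and carries the same index.
The R-expression is bound → Principle C violation.

Principle C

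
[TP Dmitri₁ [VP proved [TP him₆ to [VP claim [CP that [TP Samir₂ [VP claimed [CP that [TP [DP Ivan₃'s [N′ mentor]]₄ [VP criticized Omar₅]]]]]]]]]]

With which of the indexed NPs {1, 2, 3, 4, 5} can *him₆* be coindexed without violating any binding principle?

*him* is a pronoun, so Principle B applies: it must be free in its binding domain.
Binding domain of *him₆*: the matrix TP, whose subject is Dmitri₁.
*Dmitri₁* c-commands the pronoun within its binding domain → coindexation would violate Principle B.
*Samir₂*: the pronoun c-commands this R-expression → coindexation would violate Principle C on *Samir₂*.
*Ivan₃*: the pronoun c-commands this R-expression → coindexation would violate Principle C on *Ivan₃*.
*[Ivan₃'s mentor]₄*: the pronoun c-commands this R-expression → coindexation would violate Principle C on *[Ivan₃'s mentor]₄*.
*Omar₅*: the pronoun c-commands this R-expression → coindexation would violate Principle C on *Omar₅*.

none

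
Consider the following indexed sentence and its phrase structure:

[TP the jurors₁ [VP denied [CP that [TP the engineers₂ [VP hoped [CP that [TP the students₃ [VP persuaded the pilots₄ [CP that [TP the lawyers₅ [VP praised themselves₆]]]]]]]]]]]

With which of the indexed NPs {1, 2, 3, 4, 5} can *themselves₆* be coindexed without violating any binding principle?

{5}

*themselves* is an anaphor, so Principle A applies: it must be bound in its binding domain.
Binding domain of *themselves₆*: the embedded TP, whose subject is the lawyers₅.
*the jurors₁* c-commands the anaphor but is outside its binding domain → cannot satisfy Principle A.
*the engineers₂* c-commands the anaphor but is outside its binding domain → cannot satisfy Principle A.
*the students₃* c-commands the anaphor but is outside its binding domain → cannot satisfy Principle A.
*the pilots₄* c-commands the anaphor but is outside its binding domain → cannot satisfy Principle A.
*the lawyers₅* c-commands the anaphor within its binding domain → licit binder.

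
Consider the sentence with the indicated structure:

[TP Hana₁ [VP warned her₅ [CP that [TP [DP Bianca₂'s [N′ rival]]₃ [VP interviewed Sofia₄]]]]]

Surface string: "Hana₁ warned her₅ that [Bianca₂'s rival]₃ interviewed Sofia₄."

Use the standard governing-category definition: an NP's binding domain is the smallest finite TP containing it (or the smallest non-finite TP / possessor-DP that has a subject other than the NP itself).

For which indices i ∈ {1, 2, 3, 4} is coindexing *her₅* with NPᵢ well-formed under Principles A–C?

none

*her* is a pronoun, so Principle B applies: it must be free in its binding domain.
Binding domain of *her₅*: the matrix TP, whose subject is Hana₁.
*Hana₁* c-commands the pronoun within its binding domain → coindexation would violate Principle B.
*Bianca₂*: the pronoun c-commands this R-expression → coindexation would violate Principle C on *Bianca₂*.
*[Bianca₂'s rival]₃*: the pronoun c-commands this R-expression → coindexation would violate Principle C on *[Bianca₂'s rival]₃*.
*Sofia₄*: the pronoun c-commands this R-expression → coindexation would violate Principle C on *Sofia₄*.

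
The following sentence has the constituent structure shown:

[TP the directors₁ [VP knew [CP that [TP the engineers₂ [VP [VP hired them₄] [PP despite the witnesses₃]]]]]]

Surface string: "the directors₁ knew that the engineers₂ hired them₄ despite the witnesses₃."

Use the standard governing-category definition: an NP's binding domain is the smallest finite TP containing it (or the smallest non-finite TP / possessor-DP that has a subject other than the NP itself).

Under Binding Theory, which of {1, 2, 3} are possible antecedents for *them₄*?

*them* is a pronoun, so Principle B applies: it must be free in its binding domain.
Binding domain of *them₄*: the embedded TP, whose subject is the engineers₂.
*the directors₁* c-commands the pronoun but from outside its binding domain, and is not c-commanded by it → coindexation permitted.
*the engineers₂* c-commands the pronoun within its binding domain → coindexation would violate Principle B.
*the witnesses₃* and the pronoun do not c-command one another → neither Principle B nor Principle C is at stake; coindexation permitted.

{1, 3}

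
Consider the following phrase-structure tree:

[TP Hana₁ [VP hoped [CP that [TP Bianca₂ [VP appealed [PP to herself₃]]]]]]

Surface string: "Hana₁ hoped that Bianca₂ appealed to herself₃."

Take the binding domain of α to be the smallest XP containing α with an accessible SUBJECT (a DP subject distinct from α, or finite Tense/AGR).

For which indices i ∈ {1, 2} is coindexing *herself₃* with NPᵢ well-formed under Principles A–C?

*herself* is an anaphor, so Principle A applies: it must be bound in its binding domain.
Binding domain of *herself₃*: the embedded TP, whose subject is Bianca₂.
*Hana₁* c-commands the anaphor but is outside its binding domain → cannot satisfy Principle A.
*Bianca₂* c-commands the anaphor within its binding domain → licit binder.

{2}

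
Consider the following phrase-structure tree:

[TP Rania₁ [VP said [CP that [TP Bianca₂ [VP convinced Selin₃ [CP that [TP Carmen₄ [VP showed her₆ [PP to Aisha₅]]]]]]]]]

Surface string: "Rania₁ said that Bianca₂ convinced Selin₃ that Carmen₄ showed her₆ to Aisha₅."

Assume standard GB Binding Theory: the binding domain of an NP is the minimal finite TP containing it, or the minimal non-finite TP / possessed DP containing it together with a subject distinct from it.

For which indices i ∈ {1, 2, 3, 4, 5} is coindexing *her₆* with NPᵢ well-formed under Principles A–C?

*her* is a pronoun, so Principle B applies: it must be free in its binding domain.
Binding domain of *her₆*: the embedded TP, whose subject is Carmen₄.
*Rania₁* c-commands the pronoun but from outside its binding domain, and is not c-commanded by it → coindexation permitted.
*Bianca₂* c-commands the pronoun but from outside its binding domain, and is not c-commanded by it → coindexation permitted.
*Selin₃* c-commands the pronoun but from outside its binding domain, and is not c-commanded by it → coindexation permitted.
*Carmen₄* c-commands the pronoun within its binding domain → coindexation would violate Principle B.
*Aisha₅*: the pronoun c-commands this R-expression → coindexation would violate Principle C on *Aisha₅*.

{1, 2, 3}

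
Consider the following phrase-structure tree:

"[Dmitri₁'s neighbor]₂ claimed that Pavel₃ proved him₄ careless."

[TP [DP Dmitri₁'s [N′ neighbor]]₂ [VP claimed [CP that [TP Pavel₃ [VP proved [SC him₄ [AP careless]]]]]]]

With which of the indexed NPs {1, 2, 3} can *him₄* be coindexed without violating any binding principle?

*him* is a pronoun, so Principle B applies: it must be free in its binding domain.
Binding domain of *him₄*: the embedded TP, whose subject is Pavel₃.
*Dmitri₁* and the pronoun do not c-command one another → neither Principle B nor Principle C is at stake; coindexation permitted.
*[Dmitri₁'s neighbor]₂* c-commands the pronoun but from outside its binding domain, and is not c-commanded by it → coindexation permitted.
*Pavel₃* c-commands the pronoun within its binding domain → coindexation would violate Principle B.

{1, 2}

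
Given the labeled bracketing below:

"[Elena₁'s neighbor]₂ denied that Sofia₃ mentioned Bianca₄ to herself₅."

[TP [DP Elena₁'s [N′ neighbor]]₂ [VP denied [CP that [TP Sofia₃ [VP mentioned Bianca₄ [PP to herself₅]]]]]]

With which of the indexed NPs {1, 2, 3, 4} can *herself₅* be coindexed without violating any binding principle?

{3, 4}

*herself* is an anaphor, so Principle A applies: it must be bound in its binding domain.
Binding domain of *herself₅*: the embedded TP, whose subject is Sofia₃.
*Elena₁* does not c-command the anaphor → cannot bind it.
*[Elena₁'s neighbor]₂* c-commands the anaphor but is outside its binding domain → cannot satisfy Principle A.
*Sofia₃* c-commands the anaphor within its binding domain → licit binder.
*Bianca₄* c-commands the anaphor within its binding domain → licit binder.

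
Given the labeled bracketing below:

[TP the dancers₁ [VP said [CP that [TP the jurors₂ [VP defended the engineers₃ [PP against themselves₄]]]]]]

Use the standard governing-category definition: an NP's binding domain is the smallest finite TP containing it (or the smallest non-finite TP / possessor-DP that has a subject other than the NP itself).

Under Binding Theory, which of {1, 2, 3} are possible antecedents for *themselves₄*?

{2, 3}

*themselves* is an anaphor, so Principle A applies: it must be bound in its binding domain.
Binding domain of *themselves₄*: the embedded TP, whose subject is the jurors₂.
*the dancers₁* c-commands the anaphor but is outside its binding domain → cannot satisfy Principle A.
*the jurors₂* c-commands the anaphor within its binding domain → licit binder.
*the engineers₃* c-commands the anaphor within its binding domain → licit binder.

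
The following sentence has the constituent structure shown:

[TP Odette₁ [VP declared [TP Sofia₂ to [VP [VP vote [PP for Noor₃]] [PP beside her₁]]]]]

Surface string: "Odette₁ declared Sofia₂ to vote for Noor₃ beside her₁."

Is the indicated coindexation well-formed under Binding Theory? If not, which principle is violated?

The two coindexed NPs are *Odette₁* and *her₁*.
*her₁* is a pronoun; its binding domain is the embedded TP, whose subject is Sofia₂. Within that domain it is c-commanded only by *Sofia₂*, which carries a different index — the pronoun is free locally, so Principle B holds.
*Odette₁* is an R-expression; *her₁* does not c-command it, and no other NP shares its index, so Principle C is satisfied.
All principles are respected.

grammatical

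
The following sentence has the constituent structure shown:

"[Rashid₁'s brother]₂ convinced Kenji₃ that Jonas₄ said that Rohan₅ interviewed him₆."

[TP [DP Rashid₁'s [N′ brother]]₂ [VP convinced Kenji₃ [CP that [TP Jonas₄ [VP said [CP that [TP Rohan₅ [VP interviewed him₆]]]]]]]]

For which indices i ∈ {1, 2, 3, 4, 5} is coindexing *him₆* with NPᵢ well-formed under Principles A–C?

{1, 2, 3, 4}

*him* is a pronoun, so Principle B applies: it must be free in its binding domain.
Binding domain of *him₆*: the embedded TP, whose subject is Rohan₅.
*Rashid₁* and the pronoun do not c-command one another → neither Principle B nor Principle C is at stake; coindexation permitted.
*[Rashid₁'s brother]₂* c-commands the pronoun but from outside its binding domain, and is not c-commanded by it → coindexation permitted.
*Kenji₃* c-commands the pronoun but from outside its binding domain, and is not c-commanded by it → coindexation permitted.
*Jonas₄* c-commands the pronoun but from outside its binding domain, and is not c-commanded by it → coindexation permitted.
*Rohan₅* c-commands the pronoun within its binding domain → coindexation would violate Principle B.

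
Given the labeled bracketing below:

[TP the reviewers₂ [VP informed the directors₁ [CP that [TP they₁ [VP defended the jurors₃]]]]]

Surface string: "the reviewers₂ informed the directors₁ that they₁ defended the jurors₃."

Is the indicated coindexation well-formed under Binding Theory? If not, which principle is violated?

The two coindexed NPs are *the directors₁* and *they₁*.
*they₁* is a pronoun; nothing c-commands it within its binding domain (the embedded TP.), so Principle B holds trivially.
*the directors₁* is an R-expression; *they₁* does not c-command it, and no other NP shares its index, so Principle C is satisfied.
All principles are respected.

grammatical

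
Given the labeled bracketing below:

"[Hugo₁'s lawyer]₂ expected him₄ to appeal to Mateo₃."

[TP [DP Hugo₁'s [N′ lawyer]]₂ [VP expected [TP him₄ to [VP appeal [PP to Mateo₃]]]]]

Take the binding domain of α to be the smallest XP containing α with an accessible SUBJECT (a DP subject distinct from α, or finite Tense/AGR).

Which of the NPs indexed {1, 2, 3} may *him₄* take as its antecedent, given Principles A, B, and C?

{1}

*him* is a pronoun, so Principle B applies: it must be free in its binding domain.
Binding domain of *him₄*: the matrix TP, whose subject is [Hugo₁'s lawyer]₂.
*Hugo₁* and the pronoun do not c-command one another → neither Principle B nor Principle C is at stake; coindexation permitted.
*[Hugo₁'s lawyer]₂* c-commands the pronoun within its binding domain → coindexation would violate Principle B.
*Mateo₃*: the pronoun c-commands this R-expression → coindexation would violate Principle C on *Mateo₃*.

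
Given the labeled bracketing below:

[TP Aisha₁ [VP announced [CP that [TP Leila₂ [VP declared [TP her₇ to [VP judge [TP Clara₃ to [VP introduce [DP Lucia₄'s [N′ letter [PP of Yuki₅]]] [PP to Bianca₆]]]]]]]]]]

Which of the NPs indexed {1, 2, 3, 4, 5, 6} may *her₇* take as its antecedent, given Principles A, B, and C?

{1}

*her* is a pronoun, so Principle B applies: it must be free in its binding domain.
Binding domain of *her₇*: the embedded TP, whose subject is Leila₂.
*Aisha₁* c-commands the pronoun but from outside its binding domain, and is not c-commanded by it → coindexation permitted.
*Leila₂* c-commands the pronoun within its binding domain → coindexation would violate Principle B.
*Clara₃*: the pronoun c-commands this R-expression → coindexation would violate Principle C on *Clara₃*.
*Lucia₄*: the pronoun c-commands this R-expression → coindexation would violate Principle C on *Lucia₄*.
*Yuki₅*: the pronoun c-commands this R-expression → coindexation would violate Principle C on *Yuki₅*.
*Bianca₆*: the pronoun c-commands this R-expression → coindexation would violate Principle C on *Bianca₆*.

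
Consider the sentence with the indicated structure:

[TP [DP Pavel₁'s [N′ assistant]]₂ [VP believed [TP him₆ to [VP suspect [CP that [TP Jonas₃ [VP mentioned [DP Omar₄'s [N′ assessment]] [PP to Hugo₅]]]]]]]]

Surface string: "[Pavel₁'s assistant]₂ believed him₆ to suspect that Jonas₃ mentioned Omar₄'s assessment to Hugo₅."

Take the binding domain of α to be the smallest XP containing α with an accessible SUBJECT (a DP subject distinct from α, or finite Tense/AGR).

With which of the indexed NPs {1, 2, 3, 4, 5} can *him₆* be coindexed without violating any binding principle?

*him* is a pronoun, so Principle B applies: it must be free in its binding domain.
Binding domain of *him₆*: the matrix TP, whose subject is [Pavel₁'s assistant]₂.
*Pavel₁* and the pronoun do not c-command one another → neither Principle B nor Principle C is at stake; coindexation permitted.
*[Pavel₁'s assistant]₂* c-commands the pronoun within its binding domain → coindexation would violate Principle B.
*Jonas₃*: the pronoun c-commands this R-expression → coindexation would violate Principle C on *Jonas₃*.
*Omar₄*: the pronoun c-commands this R-expression → coindexation would violate Principle C on *Omar₄*.
*Hugo₅*: the pronoun c-commands this R-expression → coindexation would violate Principle C on *Hugo₅*.

{1}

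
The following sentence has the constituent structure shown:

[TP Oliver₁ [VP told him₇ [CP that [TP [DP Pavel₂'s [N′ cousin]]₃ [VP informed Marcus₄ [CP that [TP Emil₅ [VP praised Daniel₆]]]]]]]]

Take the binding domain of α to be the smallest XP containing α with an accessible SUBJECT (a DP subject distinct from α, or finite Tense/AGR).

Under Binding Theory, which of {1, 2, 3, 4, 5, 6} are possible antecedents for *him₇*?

*him* is a pronoun, so Principle B applies: it must be free in its binding domain.
Binding domain of *him₇*: the matrix TP, whose subject is Oliver₁.
*Oliver₁* c-commands the pronoun within its binding domain → coindexation would violate Principle B.
*Pavel₂*: the pronoun c-commands this R-expression → coindexation would violate Principle C on *Pavel₂*.
*[Pavel₂'s cousin]₃*: the pronoun c-commands this R-expression → coindexation would violate Principle C on *[Pavel₂'s cousin]₃*.
*Marcus₄*: the pronoun c-commands this R-expression → coindexation would violate Principle C on *Marcus₄*.
*Emil₅*: the pronoun c-commands this R-expression → coindexation would violate Principle C on *Emil₅*.
*Daniel₆*: the pronoun c-commands this R-expression → coindexation would violate Principle C on *Daniel₆*.

none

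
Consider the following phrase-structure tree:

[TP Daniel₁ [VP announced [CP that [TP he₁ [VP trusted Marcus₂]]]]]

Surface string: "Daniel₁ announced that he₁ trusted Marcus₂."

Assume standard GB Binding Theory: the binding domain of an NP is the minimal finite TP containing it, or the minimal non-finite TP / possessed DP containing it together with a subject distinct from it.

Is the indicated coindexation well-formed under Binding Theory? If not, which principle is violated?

The two coindexed NPs are *Daniel₁* and *he₁*.
*he₁* is a pronoun; nothing c-commands it within its binding domain (the embedded TP.), so Principle B holds trivially.
*Daniel₁* is an R-expression; *he₁* does not c-command it, and no other NP shares its index, so Principle C is satisfied.
All principles are respected.

grammatical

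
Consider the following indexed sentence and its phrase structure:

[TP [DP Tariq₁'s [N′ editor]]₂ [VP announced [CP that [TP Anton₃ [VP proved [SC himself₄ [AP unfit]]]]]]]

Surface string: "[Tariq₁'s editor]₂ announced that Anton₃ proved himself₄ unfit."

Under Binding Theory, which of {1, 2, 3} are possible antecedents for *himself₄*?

{3}

*himself* is an anaphor, so Principle A applies: it must be bound in its binding domain.
Binding domain of *himself₄*: the embedded TP, whose subject is Anton₃.
*Tariq₁* does not c-command the anaphor → cannot bind it.
*[Tariq₁'s editor]₂* c-commands the anaphor but is outside its binding domain → cannot satisfy Principle A.
*Anton₃* c-commands the anaphor within its binding domain → licit binder.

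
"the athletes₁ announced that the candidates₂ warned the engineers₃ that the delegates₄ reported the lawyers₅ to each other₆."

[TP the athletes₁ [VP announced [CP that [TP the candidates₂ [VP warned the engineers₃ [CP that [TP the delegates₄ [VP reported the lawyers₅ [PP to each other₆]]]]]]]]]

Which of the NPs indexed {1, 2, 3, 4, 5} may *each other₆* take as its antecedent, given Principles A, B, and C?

*each other* is an anaphor, so Principle A applies: it must be bound in its binding domain.
Binding domain of *each other₆*: the embedded TP, whose subject is the delegates₄.
*the athletes₁* c-commands the anaphor but is outside its binding domain → cannot satisfy Principle A.
*the candidates₂* c-commands the anaphor but is outside its binding domain → cannot satisfy Principle A.
*the engineers₃* c-commands the anaphor but is outside its binding domain → cannot satisfy Principle A.
*the delegates₄* c-commands the anaphor within its binding domain → licit binder.
*the lawyers₅* c-commands the anaphor within its binding domain → licit binder.

{4, 5}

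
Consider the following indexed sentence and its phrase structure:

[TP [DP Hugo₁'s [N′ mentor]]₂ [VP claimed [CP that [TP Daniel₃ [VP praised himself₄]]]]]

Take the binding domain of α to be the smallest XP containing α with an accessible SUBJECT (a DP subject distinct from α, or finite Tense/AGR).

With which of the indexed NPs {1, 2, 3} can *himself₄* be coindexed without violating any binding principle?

*himself* is an anaphor, so Principle A applies: it must be bound in its binding domain.
Binding domain of *himself₄*: the embedded TP, whose subject is Daniel₃.
*Hugo₁* does not c-command the anaphor → cannot bind it.
*[Hugo₁'s mentor]₂* c-commands the anaphor but is outside its binding domain → cannot satisfy Principle A.
*Daniel₃* c-commands the anaphor within its binding domain → licit binder.

{3}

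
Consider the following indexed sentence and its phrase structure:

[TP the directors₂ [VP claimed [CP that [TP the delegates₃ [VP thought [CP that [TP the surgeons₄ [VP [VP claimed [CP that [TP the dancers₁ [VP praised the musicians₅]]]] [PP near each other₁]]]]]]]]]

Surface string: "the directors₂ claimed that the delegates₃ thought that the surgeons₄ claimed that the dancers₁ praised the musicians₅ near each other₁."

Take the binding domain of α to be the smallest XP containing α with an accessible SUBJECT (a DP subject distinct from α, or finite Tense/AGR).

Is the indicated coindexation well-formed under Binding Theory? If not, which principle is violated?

The two coindexed NPs are *the dancers₁* and *each other₁*.
*each other₁* is an anaphor. Principle A requires it to be bound within its binding domain — the embedded TP, whose subject is the surgeons₄.
Within that domain it is c-commanded by *the surgeons₄*, which does not share its index.
*the dancers₁* does not c-command the anaphor at all.
The anaphor is unbound in its domain → Principle A violation.

Principle A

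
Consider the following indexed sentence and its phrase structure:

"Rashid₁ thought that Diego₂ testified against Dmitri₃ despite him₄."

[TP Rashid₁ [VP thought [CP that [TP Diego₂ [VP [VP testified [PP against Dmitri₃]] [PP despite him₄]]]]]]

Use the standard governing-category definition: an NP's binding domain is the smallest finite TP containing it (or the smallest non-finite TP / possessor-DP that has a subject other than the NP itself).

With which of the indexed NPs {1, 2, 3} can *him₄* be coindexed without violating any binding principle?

{1, 3}

*him* is a pronoun, so Principle B applies: it must be free in its binding domain.
Binding domain of *him₄*: the embedded TP, whose subject is Diego₂.
*Rashid₁* c-commands the pronoun but from outside its binding domain, and is not c-commanded by it → coindexation permitted.
*Diego₂* c-commands the pronoun within its binding domain → coindexation would violate Principle B.
*Dmitri₃* and the pronoun do not c-command one another → neither Principle B nor Principle C is at stake; coindexation permitted.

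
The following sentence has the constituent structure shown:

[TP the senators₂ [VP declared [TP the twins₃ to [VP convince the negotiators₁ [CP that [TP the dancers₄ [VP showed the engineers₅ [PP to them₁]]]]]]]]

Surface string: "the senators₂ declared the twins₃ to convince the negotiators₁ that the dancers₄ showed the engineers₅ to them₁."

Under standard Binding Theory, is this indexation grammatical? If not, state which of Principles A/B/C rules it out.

The two coindexed NPs are *the negotiators₁* and *them₁*.
*them₁* is a pronoun; its binding domain is the embedded TP, whose subject is the dancers₄. Within that domain it is c-commanded only by *the dancers₄*, *the engineers₅*, which carry a different index — the pronoun is free locally, so Principle B holds.
*the negotiators₁* is an R-expression; *them₁* does not c-command it, and no other NP shares its index, so Principle C is satisfied.
All principles are respected.

grammatical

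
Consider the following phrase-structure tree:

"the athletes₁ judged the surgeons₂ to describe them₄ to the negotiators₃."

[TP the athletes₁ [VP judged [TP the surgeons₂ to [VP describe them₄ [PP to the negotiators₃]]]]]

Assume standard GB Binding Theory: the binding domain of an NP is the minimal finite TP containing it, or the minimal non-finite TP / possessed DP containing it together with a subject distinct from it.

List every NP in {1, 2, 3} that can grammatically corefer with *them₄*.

{1}

*them* is a pronoun, so Principle B applies: it must be free in its binding domain.
Binding domain of *them₄*: the embedded TP, whose subject is the surgeons₂.
*the athletes₁* c-commands the pronoun but from outside its binding domain, and is not c-commanded by it → coindexation permitted.
*the surgeons₂* c-commands the pronoun within its binding domain → coindexation would violate Principle B.
*the negotiators₃*: the pronoun c-commands this R-expression → coindexation would violate Principle C on *the negotiators₃*.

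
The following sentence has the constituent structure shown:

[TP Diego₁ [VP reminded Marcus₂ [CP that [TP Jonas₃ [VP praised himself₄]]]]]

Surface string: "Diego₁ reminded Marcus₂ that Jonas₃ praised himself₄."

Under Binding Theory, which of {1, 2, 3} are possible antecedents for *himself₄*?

*himself* is an anaphor, so Principle A applies: it must be bound in its binding domain.
Binding domain of *himself₄*: the embedded TP, whose subject is Jonas₃.
*Diego₁* c-commands the anaphor but is outside its binding domain → cannot satisfy Principle A.
*Marcus₂* c-commands the anaphor but is outside its binding domain → cannot satisfy Principle A.
*Jonas₃* c-commands the anaphor within its binding domain → licit binder.

{3}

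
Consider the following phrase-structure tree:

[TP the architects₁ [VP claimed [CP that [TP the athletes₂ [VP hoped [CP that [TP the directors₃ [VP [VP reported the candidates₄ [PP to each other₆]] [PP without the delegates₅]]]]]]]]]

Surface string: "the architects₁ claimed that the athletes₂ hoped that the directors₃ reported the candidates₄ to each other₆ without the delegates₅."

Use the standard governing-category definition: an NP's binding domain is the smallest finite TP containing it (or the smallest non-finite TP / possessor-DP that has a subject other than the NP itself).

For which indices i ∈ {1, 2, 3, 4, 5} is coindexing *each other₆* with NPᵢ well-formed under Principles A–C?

*each other* is an anaphor, so Principle A applies: it must be bound in its binding domain.
Binding domain of *each other₆*: the embedded TP, whose subject is the directors₃.
*the architects₁* c-commands the anaphor but is outside its binding domain → cannot satisfy Principle A.
*the athletes₂* c-commands the anaphor but is outside its binding domain → cannot satisfy Principle A.
*the directors₃* c-commands the anaphor within its binding domain → licit binder.
*the candidates₄* c-commands the anaphor within its binding domain → licit binder.
*the delegates₅* does not c-command the anaphor → cannot bind it.

{3, 4}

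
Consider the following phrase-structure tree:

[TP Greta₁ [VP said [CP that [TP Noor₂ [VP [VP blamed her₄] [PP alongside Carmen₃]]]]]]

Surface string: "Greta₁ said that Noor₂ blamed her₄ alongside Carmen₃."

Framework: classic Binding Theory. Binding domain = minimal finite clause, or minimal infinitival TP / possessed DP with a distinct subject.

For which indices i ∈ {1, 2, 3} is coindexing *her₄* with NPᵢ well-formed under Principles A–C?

{1, 3}

*her* is a pronoun, so Principle B applies: it must be free in its binding domain.
Binding domain of *her₄*: the embedded TP, whose subject is Noor₂.
*Greta₁* c-commands the pronoun but from outside its binding domain, and is not c-commanded by it → coindexation permitted.
*Noor₂* c-commands the pronoun within its binding domain → coindexation would violate Principle B.
*Carmen₃* and the pronoun do not c-command one another → neither Principle B nor Principle C is at stake; coindexation permitted.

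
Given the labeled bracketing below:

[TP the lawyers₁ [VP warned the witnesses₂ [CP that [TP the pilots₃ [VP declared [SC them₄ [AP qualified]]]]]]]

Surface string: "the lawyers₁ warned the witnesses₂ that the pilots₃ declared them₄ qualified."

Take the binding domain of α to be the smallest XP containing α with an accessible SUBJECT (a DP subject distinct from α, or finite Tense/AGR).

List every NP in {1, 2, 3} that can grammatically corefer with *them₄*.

{1, 2}

*them* is a pronoun, so Principle B applies: it must be free in its binding domain.
Binding domain of *them₄*: the embedded TP, whose subject is the pilots₃.
*the lawyers₁* c-commands the pronoun but from outside its binding domain, and is not c-commanded by it → coindexation permitted.
*the witnesses₂* c-commands the pronoun but from outside its binding domain, and is not c-commanded by it → coindexation permitted.
*the pilots₃* c-commands the pronoun within its binding domain → coindexation would violate Principle B.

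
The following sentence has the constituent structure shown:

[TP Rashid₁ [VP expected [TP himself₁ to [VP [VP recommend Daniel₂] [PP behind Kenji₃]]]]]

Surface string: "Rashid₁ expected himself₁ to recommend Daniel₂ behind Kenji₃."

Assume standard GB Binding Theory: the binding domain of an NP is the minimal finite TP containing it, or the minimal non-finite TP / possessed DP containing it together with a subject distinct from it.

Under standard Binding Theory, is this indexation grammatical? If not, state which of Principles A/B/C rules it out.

grammatical

The two coindexed NPs are *Rashid₁* and *himself₁*.
*himself₁* is an anaphor; its binding domain is the matrix TP, whose subject is Rashid₁. *Rashid₁* c-commands it within that domain and shares its index, so Principle A is satisfied.
*Rashid₁* is an R-expression; *himself₁* does not c-command it, and no other NP shares its index, so Principle C is satisfied.
All principles are respected.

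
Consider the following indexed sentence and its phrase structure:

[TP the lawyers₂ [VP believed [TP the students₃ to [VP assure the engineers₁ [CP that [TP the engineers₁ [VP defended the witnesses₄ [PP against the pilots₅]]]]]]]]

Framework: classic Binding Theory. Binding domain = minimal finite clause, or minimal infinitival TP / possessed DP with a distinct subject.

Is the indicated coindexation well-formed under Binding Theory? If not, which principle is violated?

The two coindexed NPs are *the engineers₁* (the higher occurrence) and *the engineers₁* (the lower occurrence).
*the engineers₁* (the lower occurrence) is an R-expression. Principle C requires it to be free everywhere.
*the engineers₁* (the higher occurrence) c-commands it and carries the same index.
The R-expression is bound → Principle C violation.

Principle C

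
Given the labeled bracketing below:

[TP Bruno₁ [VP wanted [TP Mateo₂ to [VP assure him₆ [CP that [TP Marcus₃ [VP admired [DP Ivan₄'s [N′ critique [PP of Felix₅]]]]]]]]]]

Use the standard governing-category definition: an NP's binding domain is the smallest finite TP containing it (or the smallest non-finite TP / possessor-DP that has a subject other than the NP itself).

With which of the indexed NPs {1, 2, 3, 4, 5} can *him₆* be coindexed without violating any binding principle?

{1}

*him* is a pronoun, so Principle B applies: it must be free in its binding domain.
Binding domain of *him₆*: the embedded TP, whose subject is Mateo₂.
*Bruno₁* c-commands the pronoun but from outside its binding domain, and is not c-commanded by it → coindexation permitted.
*Mateo₂* c-commands the pronoun within its binding domain → coindexation would violate Principle B.
*Marcus₃*: the pronoun c-commands this R-expression → coindexation would violate Principle C on *Marcus₃*.
*Ivan₄*: the pronoun c-commands this R-expression → coindexation would violate Principle C on *Ivan₄*.
*Felix₅*: the pronoun c-commands this R-expression → coindexation would violate Principle C on *Felix₅*.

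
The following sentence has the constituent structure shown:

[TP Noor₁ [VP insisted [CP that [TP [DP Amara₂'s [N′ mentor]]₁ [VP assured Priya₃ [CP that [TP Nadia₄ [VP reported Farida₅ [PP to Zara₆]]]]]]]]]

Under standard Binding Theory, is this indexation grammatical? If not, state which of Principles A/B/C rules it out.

Principle C

The two coindexed NPs are *[Amara₂'s mentor]₁* and *Noor₁*.
*[Amara₂'s mentor]₁* is an R-expression. Principle C requires it to be free everywhere.
*Noor₁* c-commands it and carries the same index.
The R-expression is bound → Principle C violation.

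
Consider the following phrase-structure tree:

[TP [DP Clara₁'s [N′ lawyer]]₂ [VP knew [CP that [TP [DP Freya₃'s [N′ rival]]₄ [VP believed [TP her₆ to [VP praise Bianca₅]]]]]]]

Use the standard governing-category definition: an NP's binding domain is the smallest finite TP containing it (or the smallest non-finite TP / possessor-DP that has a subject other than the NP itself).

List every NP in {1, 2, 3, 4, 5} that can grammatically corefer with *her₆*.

{1, 2, 3}

*her* is a pronoun, so Principle B applies: it must be free in its binding domain.
Binding domain of *her₆*: the embedded TP, whose subject is [Freya₃'s rival]₄.
*Clara₁* and the pronoun do not c-command one another → neither Principle B nor Principle C is at stake; coindexation permitted.
*[Clara₁'s lawyer]₂* c-commands the pronoun but from outside its binding domain, and is not c-commanded by it → coindexation permitted.
*Freya₃* and the pronoun do not c-command one another → neither Principle B nor Principle C is at stake; coindexation permitted.
*[Freya₃'s rival]₄* c-commands the pronoun within its binding domain → coindexation would violate Principle B.
*Bianca₅*: the pronoun c-commands this R-expression → coindexation would violate Principle C on *Bianca₅*.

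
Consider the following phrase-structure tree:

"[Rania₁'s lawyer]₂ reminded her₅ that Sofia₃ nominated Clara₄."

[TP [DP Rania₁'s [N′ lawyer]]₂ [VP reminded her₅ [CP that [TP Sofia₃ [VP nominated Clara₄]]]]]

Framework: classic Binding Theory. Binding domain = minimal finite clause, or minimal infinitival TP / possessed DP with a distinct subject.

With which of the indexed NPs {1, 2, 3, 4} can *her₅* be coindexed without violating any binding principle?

{1}

*her* is a pronoun, so Principle B applies: it must be free in its binding domain.
Binding domain of *her₅*: the matrix TP, whose subject is [Rania₁'s lawyer]₂.
*Rania₁* and the pronoun do not c-command one another → neither Principle B nor Principle C is at stake; coindexation permitted.
*[Rania₁'s lawyer]₂* c-commands the pronoun within its binding domain → coindexation would violate Principle B.
*Sofia₃*: the pronoun c-commands this R-expression → coindexation would violate Principle C on *Sofia₃*.
*Clara₄*: the pronoun c-commands this R-expression → coindexation would violate Principle C on *Clara₄*.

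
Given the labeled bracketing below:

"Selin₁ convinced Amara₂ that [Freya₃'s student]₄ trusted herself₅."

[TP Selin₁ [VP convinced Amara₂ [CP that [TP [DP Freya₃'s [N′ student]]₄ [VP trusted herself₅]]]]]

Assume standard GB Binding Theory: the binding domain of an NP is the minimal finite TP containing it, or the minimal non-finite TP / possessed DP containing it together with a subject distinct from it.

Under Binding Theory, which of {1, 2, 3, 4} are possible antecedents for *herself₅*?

*herself* is an anaphor, so Principle A applies: it must be bound in its binding domain.
Binding domain of *herself₅*: the embedded TP, whose subject is [Freya₃'s student]₄.
*Selin₁* c-commands the anaphor but is outside its binding domain → cannot satisfy Principle A.
*Amara₂* c-commands the anaphor but is outside its binding domain → cannot satisfy Principle A.
*Freya₃* does not c-command the anaphor → cannot bind it.
*[Freya₃'s student]₄* c-commands the anaphor within its binding domain → licit binder.

{4}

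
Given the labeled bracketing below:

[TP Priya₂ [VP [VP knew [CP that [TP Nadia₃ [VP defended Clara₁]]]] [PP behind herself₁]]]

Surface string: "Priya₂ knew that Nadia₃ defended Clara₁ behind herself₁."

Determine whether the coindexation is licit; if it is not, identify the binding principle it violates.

The two coindexed NPs are *Clara₁* and *herself₁*.
*herself₁* is an anaphor. Principle A requires it to be bound within its binding domain — the matrix TP, whose subject is Priya₂.
Within that domain it is c-commanded by *Priya₂*, which does not share its index.
*Clara₁* does not c-command the anaphor at all.
The anaphor is unbound in its domain → Principle A violation.

Principle A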